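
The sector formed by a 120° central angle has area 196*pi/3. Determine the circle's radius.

r² = 360 × 196*pi/3 / (π × 120) = 196, so r = 14.

14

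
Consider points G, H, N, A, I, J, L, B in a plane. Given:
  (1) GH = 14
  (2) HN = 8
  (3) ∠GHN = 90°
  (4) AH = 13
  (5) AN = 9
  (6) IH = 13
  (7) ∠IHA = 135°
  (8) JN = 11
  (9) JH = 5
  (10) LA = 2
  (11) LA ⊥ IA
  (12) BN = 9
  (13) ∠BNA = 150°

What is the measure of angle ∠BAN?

Step 1: By the law of cosines on triangle ANB: AB² = 9² + 9² − 2·9·9·cos(150°) = 302.3, so AB ≈ 17.39.
Step 2: By the inverse law of cosines on triangle BAN: cos(∠BAN) = (17.39² + 9² − 9²) / (2·17.39·9) = 302.3/312.96 = 0.9659, so ∠BAN = 15°.

Therefore, the measure of angle ∠BAN = 15°.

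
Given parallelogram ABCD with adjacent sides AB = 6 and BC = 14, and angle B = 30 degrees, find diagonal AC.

Using the law of cosines:
d^2 = 6^2 + 14^2 - 2(6)(14)cos(30 degrees)
d^2 = 36 + 196 - 168*sqrt(3)/2
d^2 = 232 - 84*sqrt(3)
d = 2*sqrt(58 - 21*sqrt(3))

2*sqrt(58 - 21*sqrt(3))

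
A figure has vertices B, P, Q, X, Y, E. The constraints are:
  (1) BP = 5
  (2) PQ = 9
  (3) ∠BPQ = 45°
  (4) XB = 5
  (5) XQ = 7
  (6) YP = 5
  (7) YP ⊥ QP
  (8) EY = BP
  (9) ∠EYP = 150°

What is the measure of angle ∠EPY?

From the given relations: EY = BP = 5.
Step 1: By the law of cosines on triangle PYE: PE² = 5² + 5² − 2·5·5·cos(150°) = 93.3, so PE ≈ 9.66.
Step 2: By the inverse law of cosines on triangle EPY: cos(∠EPY) = (9.66² + 5² − 5²) / (2·9.66·5) = 93.3/96.59 = 0.9659, so ∠EPY = 15°.

Therefore, the measure of angle ∠EPY = 15°.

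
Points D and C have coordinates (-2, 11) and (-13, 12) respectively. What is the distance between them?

d = sqrt((-11)^2 + (1)^2) = sqrt(122)

sqrt(122)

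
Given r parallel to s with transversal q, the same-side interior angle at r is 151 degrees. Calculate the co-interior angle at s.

Co-interior angles sum to 180: 180 - 151 = 29 degrees.

29 degrees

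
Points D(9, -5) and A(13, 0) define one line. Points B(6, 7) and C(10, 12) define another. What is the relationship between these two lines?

Slope of line 1: m1 = (0 - -5)/(13 - 9) = 5/4 = 5/4
Slope of line 2: m2 = (12 - 7)/(10 - 6) = 5/4 = 5/4
m1 = m2, so the lines are parallel.

Parallel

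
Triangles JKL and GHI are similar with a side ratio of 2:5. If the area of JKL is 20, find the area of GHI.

The ratio of areas of similar triangles = (side ratio)^2.
Side ratio = 2:5, so area ratio = 4:25.
Area of GHI / Area of JKL = 25/4
Area of GHI = 20 * 25/4 = 125

125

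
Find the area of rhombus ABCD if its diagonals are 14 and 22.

Area of a rhombus = (d1 * d2) / 2
Area = (14 * 22) / 2
Area = 308 / 2
Area = 154

154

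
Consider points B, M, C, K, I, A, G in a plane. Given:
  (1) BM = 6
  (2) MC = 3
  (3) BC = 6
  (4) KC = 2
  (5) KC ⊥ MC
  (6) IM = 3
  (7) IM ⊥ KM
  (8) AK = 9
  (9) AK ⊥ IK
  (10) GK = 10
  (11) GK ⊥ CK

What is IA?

Step 1: By the law of cosines on triangle KCM: KM² = 2² + 3² − 2·2·3·cos(90°) = 13, so KM = √13.
Step 2: By the law of cosines on triangle IMK: IK² = 3² + √13² − 2·3·√13·cos(90°) = 22, so IK = √22.
Step 3: By the law of cosines on triangle IKA: IA² = √22² + 9² − 2·√22·9·cos(90°) = 103, so IA = √103.

Therefore, the length of IA = √103.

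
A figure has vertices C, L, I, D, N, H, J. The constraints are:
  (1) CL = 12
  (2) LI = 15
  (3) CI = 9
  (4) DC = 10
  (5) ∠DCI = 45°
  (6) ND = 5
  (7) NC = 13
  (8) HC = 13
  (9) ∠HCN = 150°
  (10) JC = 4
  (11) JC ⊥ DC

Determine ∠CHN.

Step 1: By the law of cosines on triangle HCN: HN² = 13² + 13² − 2·13·13·cos(150°) = 630.72, so HN ≈ 25.11.
Step 2: By the inverse law of cosines on triangle CHN: cos(∠CHN) = (13² + 25.11² − 13²) / (2·13·25.11) = 630.72/652.97 = 0.9659, so ∠CHN = 15°.

Therefore, the measure of angle ∠CHN = 15°.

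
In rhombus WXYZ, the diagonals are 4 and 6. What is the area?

The diagonals of a rhombus divide it into four right triangles.
Each triangle has legs 4/ 2 = 2 and 6/2 = 3, so each has area (1/2)*2*3 = 3.
Four such triangles give total area = (d1 * d2) / 2 = 12.

12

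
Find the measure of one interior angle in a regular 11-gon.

Each interior angle of a regular n-gon is (n - 2) * 180 / n.
For n = 11: (11 - 2) * 180 / 11 = 1620/11 = 1620/11 degrees.

1620/11 degrees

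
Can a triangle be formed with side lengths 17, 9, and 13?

Yes.
The triangle inequality requires that the sum of any two sides exceeds the third.
Here 9 + 13 = 22 > 17, so the condition is met.

Yes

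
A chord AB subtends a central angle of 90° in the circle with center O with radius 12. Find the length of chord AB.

Chord = 2(12) sin(45°) = 12*sqrt(2)

12*sqrt(2)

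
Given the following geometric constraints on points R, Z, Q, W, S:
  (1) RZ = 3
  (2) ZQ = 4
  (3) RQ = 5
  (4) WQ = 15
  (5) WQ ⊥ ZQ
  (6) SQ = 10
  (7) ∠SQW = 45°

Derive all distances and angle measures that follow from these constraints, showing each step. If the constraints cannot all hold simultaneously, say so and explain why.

The constraints are consistent.

Step 1: From ZQ = 4, QW = 15, and ∠ZQW = 90°, by the law of cosines:
  ZW² = ZQ² + QW² - 2·ZQ·QW·cos(90°) = 16 + 225 - 0 = 241
  ZW ≈ 15.52

Step 2: From WQ = 15, QS = 10, and ∠WQS = 45°, by the law of cosines:
  WS² = WQ² + QS² - 2·WQ·QS·cos(45°) = 225 + 100 - 212.1 = 112.9
  WS ≈ 10.62

Step 3: From RQ = 5, RZ = 3, QZ = 4, by the inverse law of cosines:
  cos(∠QRZ) = (RQ² + RZ² - QZ²) / (2·RQ·RZ)
  ∠QRZ = 53.13°

Step 4: From ZQ = 4, ZR = 3, QR = 5, by the inverse law of cosines:
  cos(∠QZR) = (ZQ² + ZR² - QR²) / (2·ZQ·ZR)
  ∠QZR = 90°

Step 5: From QR = 5, QZ = 4, RZ = 3, by the inverse law of cosines:
  cos(∠RQZ) = (QR² + QZ² - RZ²) / (2·QR·QZ)
  ∠RQZ = 36.87°

Step 6: From ZQ = 4, ZW = 15.52, QW = 15, by the inverse law of cosines:
  cos(∠QZW) = (ZQ² + ZW² - QW²) / (2·ZQ·ZW)
  ∠QZW = 75.07°

Step 7: From WQ = 15, WS = 10.62, QS = 10, by the inverse law of cosines:
  cos(∠QWS) = (WQ² + WS² - QS²) / (2·WQ·WS)
  ∠QWS = 41.73°

Step 8: From WQ = 15, WZ = 15.52, QZ = 4, by the inverse law of cosines:
  cos(∠QWZ) = (WQ² + WZ² - QZ²) / (2·WQ·WZ)
  ∠QWZ = 14.93°

Step 9: From SQ = 10, SW = 10.62, QW = 15, by the inverse law of cosines:
  cos(∠QSW) = (SQ² + SW² - QW²) / (2·SQ·SW)
  ∠QSW = 93.27°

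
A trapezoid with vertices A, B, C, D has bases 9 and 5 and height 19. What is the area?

A trapezoid's area equals the midsegment times the height.
The midsegment is (9 + 5) / 2 = 7.
Area = 7 * 19 = 133.

133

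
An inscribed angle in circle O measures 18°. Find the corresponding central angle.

By the inscribed angle theorem, the central angle is twice the inscribed angle.
Central angle = 2 × 18° = 36°

36°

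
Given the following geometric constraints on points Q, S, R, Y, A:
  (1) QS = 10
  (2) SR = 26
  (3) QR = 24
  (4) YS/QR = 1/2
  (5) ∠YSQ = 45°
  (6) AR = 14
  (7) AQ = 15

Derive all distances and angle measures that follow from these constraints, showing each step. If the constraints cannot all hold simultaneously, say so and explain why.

The constraints are consistent.

From the given relations:
  YS = 1/2·QR = 1/2·24 = 12

Step 1: From QS = 10, SY = 12, and ∠QSY = 45°, by the law of cosines:
  QY² = QS² + SY² - 2·QS·SY·cos(45°) = 100 + 144 - 169.7 = 74.29
  QY ≈ 8.62

Step 2: From QA = 15, QR = 24, AR = 14, by the inverse law of cosines:
  cos(∠AQR) = (QA² + QR² - AR²) / (2·QA·QR)
  ∠AQR = 32.83°

Step 3: From QR = 24, QS = 10, RS = 26, by the inverse law of cosines:
  cos(∠RQS) = (QR² + QS² - RS²) / (2·QR·QS)
  ∠RQS = 90°

Step 4: From SQ = 10, SR = 26, QR = 24, by the inverse law of cosines:
  cos(∠QSR) = (SQ² + SR² - QR²) / (2·SQ·SR)
  ∠QSR = 67.38°

Step 5: From RA = 14, RQ = 24, AQ = 15, by the inverse law of cosines:
  cos(∠ARQ) = (RA² + RQ² - AQ²) / (2·RA·RQ)
  ∠ARQ = 35.51°

Step 6: From RQ = 24, RS = 26, QS = 10, by the inverse law of cosines:
  cos(∠QRS) = (RQ² + RS² - QS²) / (2·RQ·RS)
  ∠QRS = 22.62°

Step 7: From AQ = 15, AR = 14, QR = 24, by the inverse law of cosines:
  cos(∠QAR) = (AQ² + AR² - QR²) / (2·AQ·AR)
  ∠QAR = 111.66°

Step 8: From QS = 10, QY = 8.62, SY = 12, by the inverse law of cosines:
  cos(∠SQY) = (QS² + QY² - SY²) / (2·QS·QY)
  ∠SQY = 79.88°

Step 9: From YQ = 8.62, YS = 12, QS = 10, by the inverse law of cosines:
  cos(∠QYS) = (YQ² + YS² - QS²) / (2·YQ·YS)
  ∠QYS = 55.12°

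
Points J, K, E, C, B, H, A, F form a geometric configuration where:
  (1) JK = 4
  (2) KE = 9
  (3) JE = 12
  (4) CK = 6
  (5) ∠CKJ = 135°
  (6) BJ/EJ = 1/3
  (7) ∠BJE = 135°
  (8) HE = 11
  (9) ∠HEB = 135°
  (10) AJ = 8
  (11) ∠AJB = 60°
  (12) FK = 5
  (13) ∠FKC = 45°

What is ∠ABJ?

From the given relations: BJ = 1/3·EJ = 1/3·12 = 4.
Step 1: By the law of cosines on triangle BJA: BA² = 4² + 8² − 2·4·8·cos(60°) = 48, so BA = 4·√3.
Step 2: By the inverse law of cosines on triangle ABJ: cos(∠ABJ) = ((4·√3)² + 4² − 8²) / (2·4·√3·4) = 0/55.43 = 0, so ∠ABJ = 90°.

Therefore, the measure of angle ∠ABJ = 90°.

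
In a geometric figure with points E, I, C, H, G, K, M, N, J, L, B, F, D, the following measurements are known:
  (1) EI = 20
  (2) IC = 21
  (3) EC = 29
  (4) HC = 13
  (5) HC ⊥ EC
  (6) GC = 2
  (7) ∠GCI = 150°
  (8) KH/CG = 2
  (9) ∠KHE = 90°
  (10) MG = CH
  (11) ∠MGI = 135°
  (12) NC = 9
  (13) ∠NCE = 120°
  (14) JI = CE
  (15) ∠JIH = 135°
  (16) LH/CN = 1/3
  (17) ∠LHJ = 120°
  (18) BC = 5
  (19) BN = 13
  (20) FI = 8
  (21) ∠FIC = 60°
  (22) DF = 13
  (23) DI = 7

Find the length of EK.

From the given relations: KH = 2·CG = 2·2 = 4.
Step 1: By the law of cosines on triangle ECH: EH² = 29² + 13² − 2·29·13·cos(90°) = 1010, so EH ≈ 31.78.
Step 2: By the law of cosines on triangle EHK: EK² = 31.78² + 4² − 2·31.78·4·cos(90°) = 1026, so EK = 3·√114.

Therefore, the length of EK = 3·√114.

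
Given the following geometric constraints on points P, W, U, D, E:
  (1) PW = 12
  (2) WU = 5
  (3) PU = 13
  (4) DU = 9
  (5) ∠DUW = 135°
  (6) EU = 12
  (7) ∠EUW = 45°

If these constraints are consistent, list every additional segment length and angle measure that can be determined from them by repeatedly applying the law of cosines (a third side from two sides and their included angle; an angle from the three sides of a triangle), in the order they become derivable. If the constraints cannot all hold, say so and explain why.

The constraints are consistent. Derivable facts, in order:
After 1 step:
- WD ≈ 13.02
- WE ≈ 9.17
- ∠PUW = 67.38°
- ∠PWU = 90°
- ∠UPW = 22.62°
After 2 steps:
- ∠DWU = 29.25°
- ∠EWU = 112.33°
- ∠UDW = 15.75°
- ∠UEW = 22.67°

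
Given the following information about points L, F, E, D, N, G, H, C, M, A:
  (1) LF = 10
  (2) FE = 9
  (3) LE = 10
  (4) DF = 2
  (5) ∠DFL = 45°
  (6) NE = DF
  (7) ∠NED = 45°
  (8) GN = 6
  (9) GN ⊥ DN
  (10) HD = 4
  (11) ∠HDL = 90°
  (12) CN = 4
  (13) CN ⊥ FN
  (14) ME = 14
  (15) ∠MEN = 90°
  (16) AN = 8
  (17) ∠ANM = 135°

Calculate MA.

From the given relations: NE = DF = 2.
Step 1: By the law of cosines on triangle NEM: NM² = 2² + 14² − 2·2·14·cos(90°) = 200, so NM = 10·√2.
Step 2: By the law of cosines on triangle MNA: MA² = (10·√2)² + 8² − 2·10·√2·8·cos(135°) = 424, so MA = 2·√106.

Therefore, the length of MA = 2·√106.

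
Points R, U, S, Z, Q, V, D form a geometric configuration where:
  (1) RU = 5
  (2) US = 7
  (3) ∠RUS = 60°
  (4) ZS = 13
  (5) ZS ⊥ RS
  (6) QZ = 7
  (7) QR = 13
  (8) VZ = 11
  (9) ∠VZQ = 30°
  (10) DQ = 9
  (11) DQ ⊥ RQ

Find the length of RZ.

Step 1: By the law of cosines on triangle SUR: SR² = 7² + 5² − 2·7·5·cos(60°) = 39, so SR = √39.
Step 2: By the law of cosines on triangle RSZ: RZ² = √39² + 13² − 2·√39·13·cos(90°) = 208, so RZ = 4·√13.

Therefore, the length of RZ = 4·√13.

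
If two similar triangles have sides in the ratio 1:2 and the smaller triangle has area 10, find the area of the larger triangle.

The ratio of areas of similar triangles = (side ratio)^2.
Side ratio = 1:2, so area ratio = 1:4.
Area of the larger triangle / Area of the smaller triangle = 4/1
Area of the larger triangle = 10 * 4/1 = 40

40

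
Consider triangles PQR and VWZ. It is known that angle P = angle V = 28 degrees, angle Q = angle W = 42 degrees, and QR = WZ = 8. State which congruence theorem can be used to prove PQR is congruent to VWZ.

The given information provides:
angle P = angle V = 28 degrees, angle Q = angle W = 42 degrees, and QR = WZ = 8
This matches the AAS congruence theorem.
Two pairs of corresponding angles and a non-included side are equal (Angle-Angle-Side).

AAS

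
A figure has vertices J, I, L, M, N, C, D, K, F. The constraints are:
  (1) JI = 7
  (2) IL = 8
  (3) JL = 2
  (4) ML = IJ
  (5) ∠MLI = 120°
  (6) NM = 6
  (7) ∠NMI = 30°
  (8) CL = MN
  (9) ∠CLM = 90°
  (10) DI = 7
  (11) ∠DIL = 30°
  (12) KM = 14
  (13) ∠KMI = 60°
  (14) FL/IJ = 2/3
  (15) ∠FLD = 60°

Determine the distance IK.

From the given relations: ML = IJ = 7.
Step 1: By the law of cosines on triangle ILM: IM² = 8² + 7² − 2·8·7·cos(120°) = 169, so IM = 13.
Step 2: By the law of cosines on triangle IMK: IK² = 13² + 14² − 2·13·14·cos(60°) = 183, so IK = √183.

Therefore, the length of IK = √183.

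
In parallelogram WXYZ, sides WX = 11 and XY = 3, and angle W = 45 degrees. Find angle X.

In a parallelogram, consecutive angles are supplementary (sum to 180°).
angle X = 180 - angle W
angle X = 180 - 45
angle X = 135 degrees

135 degrees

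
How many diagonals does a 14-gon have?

Total line segments between 14 vertices = C(14,2) = 91.
Subtract the 14 sides: 91 - 14 = 77 diagonals.

77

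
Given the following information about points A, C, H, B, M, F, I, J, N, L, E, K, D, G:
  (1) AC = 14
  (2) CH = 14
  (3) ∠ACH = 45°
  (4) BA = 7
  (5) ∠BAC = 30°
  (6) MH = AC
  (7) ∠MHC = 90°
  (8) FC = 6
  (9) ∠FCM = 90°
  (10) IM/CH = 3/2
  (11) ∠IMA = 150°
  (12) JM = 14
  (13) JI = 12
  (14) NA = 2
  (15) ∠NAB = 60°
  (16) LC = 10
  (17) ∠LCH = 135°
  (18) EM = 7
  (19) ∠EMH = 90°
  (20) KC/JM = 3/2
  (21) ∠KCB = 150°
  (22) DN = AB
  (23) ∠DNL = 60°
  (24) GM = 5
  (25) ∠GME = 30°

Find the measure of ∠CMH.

From the given relations: MH = AC = 14.
Step 1: By the law of cosines on triangle MHC: MC² = 14² + 14² − 2·14·14·cos(90°) = 392, so MC = 14·√2.
Step 2: By the inverse law of cosines on triangle CMH: cos(∠CMH) = ((14·√2)² + 14² − 14²) / (2·14·√2·14) = 392/554.37 = 0.7071, so ∠CMH = 45°.

Therefore, the measure of angle ∠CMH = 45°.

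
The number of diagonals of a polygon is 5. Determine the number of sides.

Using d = n(n - 3)/2, we solve 5 = n(n - 3)/2.
So n(n - 3) = 10.
Testing n = 5: 5 * 2 = 10 = 10. Correct.
The polygon has 5 sides.

5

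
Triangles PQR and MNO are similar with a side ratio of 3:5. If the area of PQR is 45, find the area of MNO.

Area ratio = (3/5)^2 = 9/25. Area of MNO = 45 * 25/9 = 125.

125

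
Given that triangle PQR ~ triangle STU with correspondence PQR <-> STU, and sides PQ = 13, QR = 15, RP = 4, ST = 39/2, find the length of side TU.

Similar triangles have proportional sides. Setting up the proportion:
ST / PQ = TU / QR
39/2 / 13 = TU / 15
TU = 15 * 39/2 / 13 = 45/2.

45/2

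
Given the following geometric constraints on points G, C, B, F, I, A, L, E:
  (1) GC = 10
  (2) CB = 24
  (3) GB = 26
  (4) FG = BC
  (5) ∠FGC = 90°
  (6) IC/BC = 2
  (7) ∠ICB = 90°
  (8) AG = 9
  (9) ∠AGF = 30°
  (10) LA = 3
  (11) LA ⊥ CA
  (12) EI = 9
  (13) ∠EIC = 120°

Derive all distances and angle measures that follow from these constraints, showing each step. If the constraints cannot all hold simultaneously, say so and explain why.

The constraints are consistent.

From the given relations:
  FG = BC = 24
  IC = 2·BC = 2·24 = 48

Step 1: From CG = 10, GF = 24, and ∠CGF = 90°, by the law of cosines:
  CF² = CG² + GF² - 2·CG·GF·cos(90°) = 100 + 576 - 0 = 676
  CF = 26

Step 2: From CI = 48, IE = 9, and ∠CIE = 120°, by the law of cosines:
  CE² = CI² + IE² - 2·CI·IE·cos(120°) = 2304 + 81 + 432 = 2817
  CE ≈ 53.08

Step 3: From BC = 24, CI = 48, and ∠BCI = 90°, by the law of cosines:
  BI² = BC² + CI² - 2·BC·CI·cos(90°) = 576 + 2304 - 0 = 2880
  BI ≈ 53.67

Step 4: From FG = 24, GA = 9, and ∠FGA = 30°, by the law of cosines:
  FA² = FG² + GA² - 2·FG·GA·cos(30°) = 576 + 81 - 374.1 = 282.9
  FA ≈ 16.82

Step 5: From GB = 26, GC = 10, BC = 24, by the inverse law of cosines:
  cos(∠BGC) = (GB² + GC² - BC²) / (2·GB·GC)
  ∠BGC = 67.38°

Step 6: From CB = 24, CG = 10, BG = 26, by the inverse law of cosines:
  cos(∠BCG) = (CB² + CG² - BG²) / (2·CB·CG)
  ∠BCG = 90°

Step 7: From BC = 24, BG = 26, CG = 10, by the inverse law of cosines:
  cos(∠CBG) = (BC² + BG² - CG²) / (2·BC·BG)
  ∠CBG = 22.62°

Step 8: From CE = 53.08, CI = 48, EI = 9, by the inverse law of cosines:
  cos(∠ECI) = (CE² + CI² - EI²) / (2·CE·CI)
  ∠ECI = 8.44°

Step 9: From CF = 26, CG = 10, FG = 24, by the inverse law of cosines:
  cos(∠FCG) = (CF² + CG² - FG²) / (2·CF·CG)
  ∠FCG = 67.38°

Step 10: From BC = 24, BI = 53.67, CI = 48, by the inverse law of cosines:
  cos(∠CBI) = (BC² + BI² - CI²) / (2·BC·BI)
  ∠CBI = 63.43°

Step 11: From FA = 16.82, FG = 24, AG = 9, by the inverse law of cosines:
  cos(∠AFG) = (FA² + FG² - AG²) / (2·FA·FG)
  ∠AFG = 15.52°

Step 12: From FC = 26, FG = 24, CG = 10, by the inverse law of cosines:
  cos(∠CFG) = (FC² + FG² - CG²) / (2·FC·FG)
  ∠CFG = 22.62°

Step 13: From IB = 53.67, IC = 48, BC = 24, by the inverse law of cosines:
  cos(∠BIC) = (IB² + IC² - BC²) / (2·IB·IC)
  ∠BIC = 26.57°

Step 14: From AF = 16.82, AG = 9, FG = 24, by the inverse law of cosines:
  cos(∠FAG) = (AF² + AG² - FG²) / (2·AF·AG)
  ∠FAG = 134.48°

Step 15: From EC = 53.08, EI = 9, CI = 48, by the inverse law of cosines:
  cos(∠CEI) = (EC² + EI² - CI²) / (2·EC·EI)
  ∠CEI = 51.56°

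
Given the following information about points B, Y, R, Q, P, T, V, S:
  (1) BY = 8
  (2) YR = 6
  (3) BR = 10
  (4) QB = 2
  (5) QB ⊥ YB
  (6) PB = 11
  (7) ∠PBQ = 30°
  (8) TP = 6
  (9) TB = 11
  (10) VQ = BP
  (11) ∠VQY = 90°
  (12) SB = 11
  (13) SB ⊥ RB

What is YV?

From the given relations: VQ = BP = 11.
Step 1: By the law of cosines on triangle QBY: QY² = 2² + 8² − 2·2·8·cos(90°) = 68, so QY = 2·√17.
Step 2: By the law of cosines on triangle YQV: YV² = (2·√17)² + 11² − 2·2·√17·11·cos(90°) = 189, so YV = 3·√21.

Therefore, the length of YV = 3·√21.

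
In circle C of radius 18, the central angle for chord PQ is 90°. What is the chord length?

Chord = 2(18) sin(45°) = 18*sqrt(2)

18*sqrt(2)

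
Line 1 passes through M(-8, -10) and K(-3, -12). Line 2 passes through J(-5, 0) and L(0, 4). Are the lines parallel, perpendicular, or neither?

Slope of line 1: m1 = (-12 - -10)/(-3 - -8) = -2/5 = -2/5
Slope of line 2: m2 = (4 - 0)/(0 - -5) = 4/5 = 4/5
m1 != m2 and m1*m2 = -8/25 != -1. Neither.

Neither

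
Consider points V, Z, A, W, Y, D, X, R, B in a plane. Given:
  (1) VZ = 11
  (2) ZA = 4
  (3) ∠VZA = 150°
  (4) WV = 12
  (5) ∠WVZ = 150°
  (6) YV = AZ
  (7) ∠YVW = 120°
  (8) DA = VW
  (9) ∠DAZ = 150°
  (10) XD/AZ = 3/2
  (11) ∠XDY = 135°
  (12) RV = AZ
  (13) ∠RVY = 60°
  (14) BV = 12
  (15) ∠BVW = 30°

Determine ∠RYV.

From the given relations: YV = AZ = 4; RV = AZ = 4.
Step 1: By the law of cosines on triangle YVR: YR² = 4² + 4² − 2·4·4·cos(60°) = 16, so YR = 4.
Step 2: By the inverse law of cosines on triangle RYV: cos(∠RYV) = (4² + 4² − 4²) / (2·4·4) = 16/32 = 0.5, so ∠RYV = 60°.

Therefore, the measure of angle ∠RYV = 60°.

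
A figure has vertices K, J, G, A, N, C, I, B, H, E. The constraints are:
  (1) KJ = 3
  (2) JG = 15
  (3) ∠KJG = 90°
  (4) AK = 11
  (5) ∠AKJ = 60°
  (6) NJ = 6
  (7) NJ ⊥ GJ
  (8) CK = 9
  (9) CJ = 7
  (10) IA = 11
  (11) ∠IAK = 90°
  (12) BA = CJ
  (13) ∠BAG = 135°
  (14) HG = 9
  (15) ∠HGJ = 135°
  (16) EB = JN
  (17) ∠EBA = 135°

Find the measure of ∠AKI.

Step 1: By the law of cosines on triangle KAI: KI² = 11² + 11² − 2·11·11·cos(90°) = 242, so KI = 11·√2.
Step 2: By the inverse law of cosines on triangle AKI: cos(∠AKI) = (11² + (11·√2)² − 11²) / (2·11·11·√2) = 242/342.24 = 0.7071, so ∠AKI = 45°.

Therefore, the measure of angle ∠AKI = 45°.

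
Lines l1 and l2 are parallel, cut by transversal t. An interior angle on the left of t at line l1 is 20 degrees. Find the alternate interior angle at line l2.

Alternate interior angles are equal: 20 degrees.

20 degrees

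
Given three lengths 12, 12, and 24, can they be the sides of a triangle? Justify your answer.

Check the triangle inequality: 12 + 12 = 24 ≤ 24.
Since the sum of two sides does not exceed the third, no triangle can be formed.

No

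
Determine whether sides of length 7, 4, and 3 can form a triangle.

No.
The triangle inequality is violated: 4 + 3 = 7 ≤ 7.
These lengths cannot form a triangle.

No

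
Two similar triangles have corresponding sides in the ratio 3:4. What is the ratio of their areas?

The ratio of areas of similar triangles equals the square of the side ratio.
Side ratio = 3:4
Area ratio = (3/4)^2 = 9/16 = 9:16

9:16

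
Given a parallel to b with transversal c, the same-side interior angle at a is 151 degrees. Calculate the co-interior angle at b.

Co-interior angles sum to 180: 180 - 151 = 29 degrees.

29 degrees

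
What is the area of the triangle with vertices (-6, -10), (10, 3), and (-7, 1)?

Using the Shoelace formula for a triangle:
Area = (1/2)|x0(y1 - y2) + x1(y2 - y0) + x2(y0 - y1)|
Area = (1/2)|-6(3 - 1) + 10(1 - -10) + -7(-10 - 3)|
Area = (1/2)|-12 + 110 + 91|
Area = (1/2)|189|
Area = (1/2)(189)
Area = 189/2

189/2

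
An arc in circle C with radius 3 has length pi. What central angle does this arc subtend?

Arc length L = 2πr × θ/360, so θ = 360L / (2πr).
θ = 360 × pi / (2π × 3)
θ = 60°
θ = 60°

60°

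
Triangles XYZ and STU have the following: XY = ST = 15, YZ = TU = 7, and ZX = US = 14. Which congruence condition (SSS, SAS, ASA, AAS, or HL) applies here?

Consider the given information: XY = ST = 15, YZ = TU = 7, and ZX = US = 14
This is not ASA or AAS: ASA requires two angles and the side between them. AAS requires two angles and a non-included side.
The correct criterion is SSS. All three pairs of corresponding sides are equal (Side-Side-Side).

SSS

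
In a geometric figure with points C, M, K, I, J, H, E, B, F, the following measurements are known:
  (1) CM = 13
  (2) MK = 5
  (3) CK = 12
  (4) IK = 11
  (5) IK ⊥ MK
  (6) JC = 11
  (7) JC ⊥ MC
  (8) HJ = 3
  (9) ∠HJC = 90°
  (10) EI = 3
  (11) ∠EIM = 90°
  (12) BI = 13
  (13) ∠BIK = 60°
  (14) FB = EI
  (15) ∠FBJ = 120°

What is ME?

Step 1: By the law of cosines on triangle IKM: IM² = 11² + 5² − 2·11·5·cos(90°) = 146, so IM = √146.
Step 2: By the law of cosines on triangle MIE: ME² = √146² + 3² − 2·√146·3·cos(90°) = 155, so ME = √155.

Therefore, the length of ME = √155.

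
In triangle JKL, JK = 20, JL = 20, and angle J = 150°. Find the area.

When two sides and the included angle are known, the area formula is (1/2)ab sin(C).
The height from one side to the opposite vertex is 20 sin(150°) = 10.
Area = (1/2) * 20 * 10 = 100.

100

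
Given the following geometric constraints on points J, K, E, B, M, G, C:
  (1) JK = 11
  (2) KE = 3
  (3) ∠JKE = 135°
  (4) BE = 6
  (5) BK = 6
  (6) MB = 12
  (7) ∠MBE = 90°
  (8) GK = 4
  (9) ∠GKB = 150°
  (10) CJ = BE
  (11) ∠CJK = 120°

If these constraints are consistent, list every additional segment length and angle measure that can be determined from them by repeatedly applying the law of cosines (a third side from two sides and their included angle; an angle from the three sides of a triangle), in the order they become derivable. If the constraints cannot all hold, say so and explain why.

The constraints are consistent. Derivable facts, in order:
After 1 step:
- BG ≈ 9.67
- EM = 6·√5
- JE ≈ 13.29
- KC ≈ 14.93
- ∠BEK = 75.52°
- ∠BKE = 75.52°
- ∠EBK = 28.96°
After 2 steps:
- ∠BEM = 63.43°
- ∠BGK = 18.07°
- ∠BME = 26.57°
- ∠CKJ = 20.36°
- ∠EJK = 9.18°
- ∠GBK = 11.93°
- ∠JCK = 39.64°
- ∠JEK = 35.82°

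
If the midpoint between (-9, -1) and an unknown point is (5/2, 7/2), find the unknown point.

Using the midpoint formula: M = ((x1 + x2)/2, (y1 + y2)/2)
We know M = (5/2, 7/2) and A = (-9, -1)
For x: 5/2 = (-9 + x2)/2, so x2 = 2*5/2 - -9 = 14
For y: 7/2 = (-1 + y2)/2, so y2 = 2*7/2 - -1 = 8
D = (14, 8)

(14, 8)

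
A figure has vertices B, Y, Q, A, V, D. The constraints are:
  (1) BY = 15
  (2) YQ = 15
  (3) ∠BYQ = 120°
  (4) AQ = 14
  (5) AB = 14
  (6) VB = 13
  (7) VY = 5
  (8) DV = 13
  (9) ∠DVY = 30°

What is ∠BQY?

Step 1: By the law of cosines on triangle QYB: QB² = 15² + 15² − 2·15·15·cos(120°) = 675, so QB = 15·√3.
Step 2: By the inverse law of cosines on triangle BQY: cos(∠BQY) = ((15·√3)² + 15² − 15²) / (2·15·√3·15) = 675/779.42 = 0.866, so ∠BQY = 30°.

Therefore, the measure of angle ∠BQY = 30°.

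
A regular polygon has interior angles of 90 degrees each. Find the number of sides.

Exterior angle = 180 - 90 = 90. n = 360 / 90 = 4.

4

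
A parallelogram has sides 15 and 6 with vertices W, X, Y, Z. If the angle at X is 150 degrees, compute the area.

Area = a * b * sin(theta)
Area = 15 * 6 * sin(150 degrees)
Area = 90 * 1/2
Area = 45

45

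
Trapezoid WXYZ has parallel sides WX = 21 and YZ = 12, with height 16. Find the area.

Area of a trapezoid = (base1 + base2) * height / 2
Area = (21 + 12) * 16 / 2
Area = 33 * 16 / 2
Area = 528 / 2
Area = 264

264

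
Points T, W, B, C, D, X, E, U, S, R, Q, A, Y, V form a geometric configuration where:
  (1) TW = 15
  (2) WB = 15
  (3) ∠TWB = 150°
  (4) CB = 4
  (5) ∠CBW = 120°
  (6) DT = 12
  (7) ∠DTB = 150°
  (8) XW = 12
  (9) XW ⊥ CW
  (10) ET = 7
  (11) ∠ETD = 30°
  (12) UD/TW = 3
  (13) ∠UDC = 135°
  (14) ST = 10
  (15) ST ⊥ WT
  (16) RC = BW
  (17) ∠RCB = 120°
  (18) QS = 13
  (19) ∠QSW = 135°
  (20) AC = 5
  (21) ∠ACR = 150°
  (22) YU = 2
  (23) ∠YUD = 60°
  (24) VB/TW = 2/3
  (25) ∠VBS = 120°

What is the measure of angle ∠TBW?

Step 1: By the law of cosines on triangle BWT: BT² = 15² + 15² − 2·15·15·cos(150°) = 839.71, so BT ≈ 28.98.
Step 2: By the inverse law of cosines on triangle TBW: cos(∠TBW) = (28.98² + 15² − 15²) / (2·28.98·15) = 839.71/869.33 = 0.9659, so ∠TBW = 15°.

Therefore, the measure of angle ∠TBW = 15°.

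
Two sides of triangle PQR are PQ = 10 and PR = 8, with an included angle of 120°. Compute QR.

Law of cosines: QR^2 = 10^2 + 8^2 - 2(10)(8)cos(120°) = 244, so QR = 2*sqrt(61).

2*sqrt(61)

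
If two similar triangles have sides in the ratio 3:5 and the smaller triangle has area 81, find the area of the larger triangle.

The ratio of areas of similar triangles = (side ratio)^2.
Side ratio = 3:5, so area ratio = 9:25.
Area of the larger triangle / Area of the smaller triangle = 25/9
Area of the larger triangle = 81 * 25/9 = 225

225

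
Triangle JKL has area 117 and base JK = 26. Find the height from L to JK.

height = 2 * 117 / 26 = 9

9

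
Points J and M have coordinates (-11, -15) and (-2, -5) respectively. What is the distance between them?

d = sqrt((-2 - -11)^2 + (-5 - -15)^2)
d = sqrt(9^2 + 10^2)
d = sqrt(81 + 100)
d = sqrt(181)

sqrt(181)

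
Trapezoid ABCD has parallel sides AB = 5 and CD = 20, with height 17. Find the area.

A trapezoid's area equals the midsegment times the height.
The midsegment is (5 + 20) / 2 = 25/2.
Area = 25/2 * 17 = 425/2.

425/2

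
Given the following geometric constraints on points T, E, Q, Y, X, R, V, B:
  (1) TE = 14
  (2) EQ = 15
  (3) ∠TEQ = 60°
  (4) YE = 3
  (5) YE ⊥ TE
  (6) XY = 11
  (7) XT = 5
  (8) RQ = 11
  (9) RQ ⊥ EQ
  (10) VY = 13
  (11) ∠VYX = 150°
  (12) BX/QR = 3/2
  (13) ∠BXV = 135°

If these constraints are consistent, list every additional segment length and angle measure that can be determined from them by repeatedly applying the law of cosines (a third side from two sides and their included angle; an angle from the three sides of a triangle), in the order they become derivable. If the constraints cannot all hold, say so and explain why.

The constraints are consistent. Derivable facts, in order:
After 1 step:
- ER ≈ 18.6
- TQ ≈ 14.53
- TY ≈ 14.32
- XV ≈ 23.19
After 2 steps:
- VB ≈ 36.76
- ∠EQT = 56.58°
- ∠ERQ = 53.75°
- ∠ETQ = 63.42°
- ∠ETY = 12.09°
- ∠EYT = 77.91°
- ∠QER = 36.25°
- ∠TXY = 122.44°
- ∠TYX = 17.14°
- ∠VXY = 16.28°
- ∠XTY = 40.42°
- ∠XVY = 13.72°
After 3 steps:
- ∠BVX = 18.51°
- ∠VBX = 26.49°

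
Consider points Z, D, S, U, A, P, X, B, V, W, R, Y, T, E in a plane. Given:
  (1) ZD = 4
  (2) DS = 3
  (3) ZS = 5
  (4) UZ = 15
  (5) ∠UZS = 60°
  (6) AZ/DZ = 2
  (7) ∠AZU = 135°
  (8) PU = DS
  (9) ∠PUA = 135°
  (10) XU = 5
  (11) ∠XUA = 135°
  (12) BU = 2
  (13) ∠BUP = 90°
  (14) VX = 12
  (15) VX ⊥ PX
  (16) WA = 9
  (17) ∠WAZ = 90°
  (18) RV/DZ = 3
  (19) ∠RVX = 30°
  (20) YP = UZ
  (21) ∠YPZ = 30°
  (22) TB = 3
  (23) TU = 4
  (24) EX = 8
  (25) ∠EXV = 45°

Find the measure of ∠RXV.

From the given relations: RV = 3·DZ = 3·4 = 12.
Step 1: By the law of cosines on triangle XVR: XR² = 12² + 12² − 2·12·12·cos(30°) = 38.58, so XR ≈ 6.21.
Step 2: By the inverse law of cosines on triangle RXV: cos(∠RXV) = (6.21² + 12² − 12²) / (2·6.21·12) = 38.58/149.08 = 0.2588, so ∠RXV = 75°.

Therefore, the measure of angle ∠RXV = 75°.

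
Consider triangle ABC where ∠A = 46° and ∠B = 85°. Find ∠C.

angle C = 180 - 46 - 85 = 49 degrees.

49 degrees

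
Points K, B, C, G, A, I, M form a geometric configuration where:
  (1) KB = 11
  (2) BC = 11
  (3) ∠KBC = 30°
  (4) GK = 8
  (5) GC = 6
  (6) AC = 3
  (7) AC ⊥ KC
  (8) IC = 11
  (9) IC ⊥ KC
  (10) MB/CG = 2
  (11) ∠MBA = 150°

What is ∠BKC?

Step 1: By the law of cosines on triangle KBC: KC² = 11² + 11² − 2·11·11·cos(30°) = 32.42, so KC ≈ 5.69.
Step 2: By the inverse law of cosines on triangle BKC: cos(∠BKC) = (11² + 5.69² − 11²) / (2·11·5.69) = 32.42/125.27 = 0.2588, so ∠BKC = 75°.

Therefore, the measure of angle ∠BKC = 75°.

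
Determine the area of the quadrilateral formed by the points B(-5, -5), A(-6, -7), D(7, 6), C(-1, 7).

Using the Shoelace formula for a quadrilateral (vertices in order):
Area = (1/2)|sum of (x_i * y_(i+1) - x_(i+1) * y_i)|
Terms: (-5*-7 - -6*-5) = 5, (-6*6 - 7*-7) = 13, (7*7 - -1*6) = 55, (-1*-5 - -5*7) = 40
Sum = 113
Area = (1/2)(113) = 113/2

113/2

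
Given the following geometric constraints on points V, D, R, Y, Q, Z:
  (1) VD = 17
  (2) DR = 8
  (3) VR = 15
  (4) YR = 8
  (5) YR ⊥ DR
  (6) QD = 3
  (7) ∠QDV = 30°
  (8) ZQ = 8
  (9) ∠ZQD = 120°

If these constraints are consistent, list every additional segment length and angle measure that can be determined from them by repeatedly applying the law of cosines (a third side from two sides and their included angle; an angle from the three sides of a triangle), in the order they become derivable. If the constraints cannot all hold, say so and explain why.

The constraints are consistent. Derivable facts, in order:
After 1 step:
- DY = 8·√2
- DZ = √97
- VQ ≈ 14.48
- ∠DRV = 90°
- ∠DVR = 28.07°
- ∠RDV = 61.93°
After 2 steps:
- ∠DQV = 144.05°
- ∠DVQ = 5.95°
- ∠DYR = 45°
- ∠DZQ = 15.3°
- ∠QDZ = 44.7°
- ∠RDY = 45°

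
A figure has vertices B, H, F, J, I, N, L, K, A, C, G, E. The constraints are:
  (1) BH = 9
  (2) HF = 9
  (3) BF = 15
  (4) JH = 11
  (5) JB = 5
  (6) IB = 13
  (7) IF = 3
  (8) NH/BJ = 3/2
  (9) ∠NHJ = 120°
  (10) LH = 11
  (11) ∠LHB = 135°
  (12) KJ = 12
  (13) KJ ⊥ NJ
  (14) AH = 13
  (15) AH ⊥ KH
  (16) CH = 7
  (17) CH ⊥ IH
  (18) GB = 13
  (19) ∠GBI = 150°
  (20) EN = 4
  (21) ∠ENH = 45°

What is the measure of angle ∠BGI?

Step 1: By the law of cosines on triangle GBI: GI² = 13² + 13² − 2·13·13·cos(150°) = 630.72, so GI ≈ 25.11.
Step 2: By the inverse law of cosines on triangle BGI: cos(∠BGI) = (13² + 25.11² − 13²) / (2·13·25.11) = 630.72/652.97 = 0.9659, so ∠BGI = 15°.

Therefore, the measure of angle ∠BGI = 15°.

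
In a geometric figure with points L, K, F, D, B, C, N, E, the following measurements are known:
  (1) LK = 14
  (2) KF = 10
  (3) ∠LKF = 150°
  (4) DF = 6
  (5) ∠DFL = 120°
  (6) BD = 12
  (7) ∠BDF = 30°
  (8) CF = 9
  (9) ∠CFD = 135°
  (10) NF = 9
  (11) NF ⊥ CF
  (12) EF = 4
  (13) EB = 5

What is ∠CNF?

Step 1: By the law of cosines on triangle NFC: NC² = 9² + 9² − 2·9·9·cos(90°) = 162, so NC = 9·√2.
Step 2: By the inverse law of cosines on triangle CNF: cos(∠CNF) = ((9·√2)² + 9² − 9²) / (2·9·√2·9) = 162/229.1 = 0.7071, so ∠CNF = 45°.

Therefore, the measure of angle ∠CNF = 45°.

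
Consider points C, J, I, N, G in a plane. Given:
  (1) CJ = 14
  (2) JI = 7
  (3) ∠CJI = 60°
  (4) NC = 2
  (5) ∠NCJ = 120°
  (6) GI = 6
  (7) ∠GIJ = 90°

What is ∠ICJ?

Step 1: By the law of cosines on triangle CJI: CI² = 14² + 7² − 2·14·7·cos(60°) = 147, so CI = 7·√3.
Step 2: By the inverse law of cosines on triangle ICJ: cos(∠ICJ) = ((7·√3)² + 14² − 7²) / (2·7·√3·14) = 294/339.48 = 0.866, so ∠ICJ = 30°.

Therefore, the measure of angle ∠ICJ = 30°.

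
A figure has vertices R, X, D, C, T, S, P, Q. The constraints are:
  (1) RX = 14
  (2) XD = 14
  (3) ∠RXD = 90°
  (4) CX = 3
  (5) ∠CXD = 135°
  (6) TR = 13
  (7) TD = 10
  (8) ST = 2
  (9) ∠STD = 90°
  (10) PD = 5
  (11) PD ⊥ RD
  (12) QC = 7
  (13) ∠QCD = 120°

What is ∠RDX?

Step 1: By the law of cosines on triangle DXR: DR² = 14² + 14² − 2·14·14·cos(90°) = 392, so DR = 14·√2.
Step 2: By the inverse law of cosines on triangle RDX: cos(∠RDX) = ((14·√2)² + 14² − 14²) / (2·14·√2·14) = 392/554.37 = 0.7071, so ∠RDX = 45°.

Therefore, the measure of angle ∠RDX = 45°.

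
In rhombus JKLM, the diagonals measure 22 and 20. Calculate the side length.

The diagonals of a rhombus bisect each other at right angles.
Half-diagonals: 22/2 = 11 and 20/2 = 10
side = sqrt(11^2 + 10^2)
side = sqrt(121 + 100)
side = sqrt(221)

sqrt(221)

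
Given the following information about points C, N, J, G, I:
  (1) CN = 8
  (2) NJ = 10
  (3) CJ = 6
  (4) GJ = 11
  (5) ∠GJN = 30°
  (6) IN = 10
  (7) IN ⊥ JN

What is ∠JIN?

Step 1: By the law of cosines on triangle INJ: IJ² = 10² + 10² − 2·10·10·cos(90°) = 200, so IJ = 10·√2.
Step 2: By the inverse law of cosines on triangle JIN: cos(∠JIN) = ((10·√2)² + 10² − 10²) / (2·10·√2·10) = 200/282.84 = 0.7071, so ∠JIN = 45°.

Therefore, the measure of angle ∠JIN = 45°.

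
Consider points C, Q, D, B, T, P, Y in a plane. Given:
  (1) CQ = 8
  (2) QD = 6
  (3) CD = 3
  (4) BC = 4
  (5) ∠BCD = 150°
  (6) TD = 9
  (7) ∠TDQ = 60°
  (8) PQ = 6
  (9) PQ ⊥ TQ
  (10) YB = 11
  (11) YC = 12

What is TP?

Step 1: By the law of cosines on triangle QDT: QT² = 6² + 9² − 2·6·9·cos(60°) = 63, so QT = 3·√7.
Step 2: By the law of cosines on triangle TQP: TP² = (3·√7)² + 6² − 2·3·√7·6·cos(90°) = 99, so TP = 3·√11.

Therefore, the length of TP = 3·√11.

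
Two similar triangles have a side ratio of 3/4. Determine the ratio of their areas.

Area ratio = (side ratio)^2 = (3/4)^2 = 9:16.

9:16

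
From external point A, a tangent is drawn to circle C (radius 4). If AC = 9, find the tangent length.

The tangent, radius, and line from the external point to the center form a right triangle.
The right angle is where the tangent meets the radius.
By the Pythagorean theorem: tangent² + 4² = 9²
tangent² = 81 - 16 = 65
tangent = sqrt(65)

sqrt(65)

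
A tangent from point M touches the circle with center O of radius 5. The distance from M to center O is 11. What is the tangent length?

The tangent, radius, and line from the external point to the center form a right triangle.
The right angle is where the tangent meets the radius.
By the Pythagorean theorem: tangent² + 5² = 11²
tangent² = 121 - 25 = 96
tangent = 4*sqrt(6)

4*sqrt(6)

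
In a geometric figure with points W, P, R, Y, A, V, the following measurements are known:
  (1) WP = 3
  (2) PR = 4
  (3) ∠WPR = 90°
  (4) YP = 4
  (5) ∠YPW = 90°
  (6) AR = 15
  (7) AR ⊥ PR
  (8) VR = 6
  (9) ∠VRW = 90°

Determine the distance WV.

Step 1: By the law of cosines on triangle RPW: RW² = 4² + 3² − 2·4·3·cos(90°) = 25, so RW = 5.
Step 2: By the law of cosines on triangle WRV: WV² = 5² + 6² − 2·5·6·cos(90°) = 61, so WV = √61.

Therefore, the length of WV = √61.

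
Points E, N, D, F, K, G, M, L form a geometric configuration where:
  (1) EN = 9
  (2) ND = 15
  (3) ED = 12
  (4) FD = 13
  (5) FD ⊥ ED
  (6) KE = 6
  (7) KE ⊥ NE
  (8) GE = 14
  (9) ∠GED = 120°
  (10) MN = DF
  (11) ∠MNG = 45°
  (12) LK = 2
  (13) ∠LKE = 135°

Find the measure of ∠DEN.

Step 1: By the inverse law of cosines on triangle DEN: cos(∠DEN) = (12² + 9² − 15²) / (2·12·9) = 0/216 = 0, so ∠DEN = 90°.

Therefore, the measure of angle ∠DEN = 90°.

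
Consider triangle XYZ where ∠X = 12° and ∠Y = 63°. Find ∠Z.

The interior angles sum to 180°: angle Z = 180 - 12 - 63 = 105°.
The triangle is obtuse (angles 12°, 63°, 105°).

105 degrees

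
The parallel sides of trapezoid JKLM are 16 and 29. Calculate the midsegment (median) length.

The midsegment of a trapezoid = (base1 + base2) / 2
midsegment = (16 + 29) / 2
midsegment = 45 / 2
midsegment = 45/2

45/2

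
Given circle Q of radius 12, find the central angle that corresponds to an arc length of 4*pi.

The full circumference is 2πr = 24*pi.
The arc is 4*pi / 24*pi = 1/6 of the full circle.
So the central angle = 1/6 × 360° = 60°.

60°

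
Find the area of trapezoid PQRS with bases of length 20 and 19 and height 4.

A trapezoid's area equals the midsegment times the height.
The midsegment is (20 + 19) / 2 = 39/2.
Area = 39/2 * 4 = 78.

78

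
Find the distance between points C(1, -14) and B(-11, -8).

The horizontal distance is |-11 - 1| = 12 and the vertical distance is |-8 - -14| = 6.
By the Pythagorean theorem, d = sqrt(12^2 + 6^2) = sqrt(180) = 6*sqrt(5).

6*sqrt(5)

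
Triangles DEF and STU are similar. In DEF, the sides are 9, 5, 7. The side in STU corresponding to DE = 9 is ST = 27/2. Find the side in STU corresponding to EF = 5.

Since the triangles are similar, the ratio of corresponding sides is constant.
Scale factor k = ST / DE = 27/2 / 9 = 3/2
TU = k * EF = 3/2 * 5 = 15/2

15/2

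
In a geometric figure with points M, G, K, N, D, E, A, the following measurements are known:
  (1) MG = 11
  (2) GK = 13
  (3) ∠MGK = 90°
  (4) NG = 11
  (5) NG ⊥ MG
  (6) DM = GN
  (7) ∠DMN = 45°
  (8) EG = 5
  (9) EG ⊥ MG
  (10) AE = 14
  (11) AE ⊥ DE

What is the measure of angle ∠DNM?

From the given relations: DM = GN = 11.
Step 1: By the law of cosines on triangle NGM: NM² = 11² + 11² − 2·11·11·cos(90°) = 242, so NM = 11·√2.
Step 2: By the law of cosines on triangle NMD: ND² = (11·√2)² + 11² − 2·11·√2·11·cos(45°) = 121, so ND = 11.
Step 3: By the inverse law of cosines on triangle DNM: cos(∠DNM) = (11² + (11·√2)² − 11²) / (2·11·11·√2) = 242/342.24 = 0.7071, so ∠DNM = 45°.

Therefore, the measure of angle ∠DNM = 45°.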